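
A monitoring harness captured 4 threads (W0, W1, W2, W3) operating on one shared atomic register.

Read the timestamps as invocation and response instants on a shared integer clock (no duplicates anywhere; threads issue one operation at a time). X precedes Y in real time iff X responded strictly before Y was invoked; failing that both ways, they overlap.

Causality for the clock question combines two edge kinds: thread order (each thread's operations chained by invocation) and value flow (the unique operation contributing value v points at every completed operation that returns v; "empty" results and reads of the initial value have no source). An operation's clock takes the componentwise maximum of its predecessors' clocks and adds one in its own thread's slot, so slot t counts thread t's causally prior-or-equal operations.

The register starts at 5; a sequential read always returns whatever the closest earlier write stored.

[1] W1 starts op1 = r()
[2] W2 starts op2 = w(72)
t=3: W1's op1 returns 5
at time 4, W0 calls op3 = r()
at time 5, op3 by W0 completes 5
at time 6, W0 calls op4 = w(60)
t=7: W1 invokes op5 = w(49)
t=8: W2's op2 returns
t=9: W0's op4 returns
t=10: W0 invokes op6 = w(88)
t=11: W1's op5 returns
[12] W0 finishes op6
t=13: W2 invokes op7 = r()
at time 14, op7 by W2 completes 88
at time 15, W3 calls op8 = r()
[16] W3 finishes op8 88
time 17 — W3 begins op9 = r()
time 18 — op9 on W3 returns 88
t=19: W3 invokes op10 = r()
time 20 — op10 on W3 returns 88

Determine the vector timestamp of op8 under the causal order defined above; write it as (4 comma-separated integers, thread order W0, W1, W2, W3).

VC(op2, invoked at 2): no causal predecessors; +1 on W2 → (0, 0, 1, 0)
VC(op1, invoked at 1): no causal predecessors; +1 on W1 → (0, 1, 0, 0)
VC(op3, invoked at 4): no causal predecessors; +1 on W0 → (1, 0, 0, 0)
op5, invoked 7, takes VC(op1)=(0, 1, 0, 0) under max, adds 1 for W1 → (0, 2, 0, 0)
op4, invoked 6, takes VC(op3)=(1, 0, 0, 0) under max, adds 1 for W0 → (2, 0, 0, 0)
op6, invoked 10, takes VC(op4)=(2, 0, 0, 0) under max, adds 1 for W0 → (3, 0, 0, 0)
op8, invoked 15, takes VC(op6)=(3, 0, 0, 0) under max, adds 1 for W3 → (3, 0, 0, 1)
op9, invoked 17, takes VC(op6)=(3, 0, 0, 0), VC(op8)=(3, 0, 0, 1) under max, adds 1 for W3 → (3, 0, 0, 2)
op7, invoked 13, takes VC(op2)=(0, 0, 1, 0), VC(op6)=(3, 0, 0, 0) under max, adds 1 for W2 → (3, 0, 2, 0)
op10, invoked 19, takes VC(op6)=(3, 0, 0, 0), VC(op9)=(3, 0, 0, 2) under max, adds 1 for W3 → (3, 0, 0, 3)
target: VC(op8) = (3, 0, 0, 1)

(3, 0, 0, 1)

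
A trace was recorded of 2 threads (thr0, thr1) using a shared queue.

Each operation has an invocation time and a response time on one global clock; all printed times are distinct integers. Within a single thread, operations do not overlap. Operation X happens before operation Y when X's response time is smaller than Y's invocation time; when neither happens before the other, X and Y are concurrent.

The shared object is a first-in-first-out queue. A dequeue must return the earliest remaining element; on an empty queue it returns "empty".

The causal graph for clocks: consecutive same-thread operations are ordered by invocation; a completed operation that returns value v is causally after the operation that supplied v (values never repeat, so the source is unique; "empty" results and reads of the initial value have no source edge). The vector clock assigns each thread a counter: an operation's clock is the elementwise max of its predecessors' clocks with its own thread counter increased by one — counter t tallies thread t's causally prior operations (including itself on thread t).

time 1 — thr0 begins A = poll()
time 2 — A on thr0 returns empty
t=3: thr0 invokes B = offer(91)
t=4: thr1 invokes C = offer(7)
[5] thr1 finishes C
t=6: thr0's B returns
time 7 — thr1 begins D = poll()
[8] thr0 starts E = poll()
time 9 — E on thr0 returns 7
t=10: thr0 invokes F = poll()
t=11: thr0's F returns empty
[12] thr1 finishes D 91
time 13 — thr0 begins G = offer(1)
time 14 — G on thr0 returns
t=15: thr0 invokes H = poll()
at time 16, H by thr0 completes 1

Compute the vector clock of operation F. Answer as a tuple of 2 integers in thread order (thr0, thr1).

(4, 1)

VC(C, invoked at 4): no causal predecessors; +1 on thr1 → (0, 1)
VC(A, invoked at 1): no causal predecessors; +1 on thr0 → (1, 0)
invoked at 3, B merges VC(A)=(1, 0) and bumps thr0's slot → (2, 0)
invoked at 7, D merges VC(B)=(2, 0), VC(C)=(0, 1) and bumps thr1's slot → (2, 2)
invoked at 8, E merges VC(B)=(2, 0), VC(C)=(0, 1) and bumps thr0's slot → (3, 1)
invoked at 10, F merges VC(E)=(3, 1) and bumps thr0's slot → (4, 1)
invoked at 13, G merges VC(F)=(4, 1) and bumps thr0's slot → (5, 1)
invoked at 15, H merges VC(G)=(5, 1) and bumps thr0's slot → (6, 1)
target: VC(F) = (4, 1)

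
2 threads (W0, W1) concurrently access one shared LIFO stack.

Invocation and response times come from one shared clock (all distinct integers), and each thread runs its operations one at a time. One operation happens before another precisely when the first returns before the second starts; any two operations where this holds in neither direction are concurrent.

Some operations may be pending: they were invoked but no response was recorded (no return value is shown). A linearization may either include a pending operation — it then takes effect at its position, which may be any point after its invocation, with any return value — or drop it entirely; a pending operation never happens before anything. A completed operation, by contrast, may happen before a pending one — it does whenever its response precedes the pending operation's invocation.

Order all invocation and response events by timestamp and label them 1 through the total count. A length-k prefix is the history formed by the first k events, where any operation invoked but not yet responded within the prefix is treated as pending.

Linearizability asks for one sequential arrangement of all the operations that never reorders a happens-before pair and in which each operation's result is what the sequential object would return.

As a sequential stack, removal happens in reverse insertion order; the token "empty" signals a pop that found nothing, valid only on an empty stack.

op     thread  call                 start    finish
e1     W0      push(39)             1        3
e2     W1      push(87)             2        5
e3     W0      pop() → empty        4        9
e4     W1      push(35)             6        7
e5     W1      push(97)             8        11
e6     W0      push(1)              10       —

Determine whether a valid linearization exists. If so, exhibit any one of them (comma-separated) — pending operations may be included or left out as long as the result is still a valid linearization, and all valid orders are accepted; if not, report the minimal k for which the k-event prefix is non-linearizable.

not linearizable — minimal violating prefix: 9 events

prefix check: 1..8 passes, 1..9 fails once e3's time-9 response joins
real-time-consistent orders of the 4 completed operations: 5 — all fail the LIFO stack replay
no completion choice of the 1 pending operation (e5) rescues it — every subset was tried
take e1, e2, e3, e4 (pending dropped): step 3 already fails, because e3 pop() → empty cannot occur there
take e1, e2, e4, e3 (pending dropped): step 4 already fails, because e3 pop() → empty cannot occur there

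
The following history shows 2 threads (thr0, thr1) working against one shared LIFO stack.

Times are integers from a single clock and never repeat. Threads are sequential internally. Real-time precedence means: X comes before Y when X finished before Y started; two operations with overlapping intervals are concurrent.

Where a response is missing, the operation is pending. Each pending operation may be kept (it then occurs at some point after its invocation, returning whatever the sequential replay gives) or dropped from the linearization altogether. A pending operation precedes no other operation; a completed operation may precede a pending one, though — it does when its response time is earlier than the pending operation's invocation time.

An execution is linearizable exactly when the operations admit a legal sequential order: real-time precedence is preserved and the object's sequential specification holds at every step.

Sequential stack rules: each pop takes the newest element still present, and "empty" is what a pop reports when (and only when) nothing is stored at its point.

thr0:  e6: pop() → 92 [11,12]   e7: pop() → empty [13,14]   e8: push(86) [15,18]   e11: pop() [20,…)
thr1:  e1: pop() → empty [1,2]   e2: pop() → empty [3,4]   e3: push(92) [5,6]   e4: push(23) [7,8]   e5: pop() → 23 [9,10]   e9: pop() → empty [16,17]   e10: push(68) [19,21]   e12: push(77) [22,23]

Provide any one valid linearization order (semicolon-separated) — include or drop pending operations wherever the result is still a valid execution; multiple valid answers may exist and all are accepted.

1. e1 pop() → empty, leaving stack <>
2. e2 pop() → empty, leaving stack <>
3. e3 push(92), leaving stack <92>
4. e4 push(23), leaving stack <92,23>
5. e5 pop() → 23, leaving stack <92>
6. e6 pop() → 92, leaving stack <>
7. e7 pop() → empty, leaving stack <>
8. e9 pop() → empty, leaving stack <>
9. e8 push(86), leaving stack <86>
10. e10 push(68), leaving stack <86,68>
11. e11 pop() (pending, included), leaving stack <86>
12. e12 push(77), leaving stack <86,77>

e1; e2; e3; e4; e5; e6; e7; e9; e8; e10; e11; e12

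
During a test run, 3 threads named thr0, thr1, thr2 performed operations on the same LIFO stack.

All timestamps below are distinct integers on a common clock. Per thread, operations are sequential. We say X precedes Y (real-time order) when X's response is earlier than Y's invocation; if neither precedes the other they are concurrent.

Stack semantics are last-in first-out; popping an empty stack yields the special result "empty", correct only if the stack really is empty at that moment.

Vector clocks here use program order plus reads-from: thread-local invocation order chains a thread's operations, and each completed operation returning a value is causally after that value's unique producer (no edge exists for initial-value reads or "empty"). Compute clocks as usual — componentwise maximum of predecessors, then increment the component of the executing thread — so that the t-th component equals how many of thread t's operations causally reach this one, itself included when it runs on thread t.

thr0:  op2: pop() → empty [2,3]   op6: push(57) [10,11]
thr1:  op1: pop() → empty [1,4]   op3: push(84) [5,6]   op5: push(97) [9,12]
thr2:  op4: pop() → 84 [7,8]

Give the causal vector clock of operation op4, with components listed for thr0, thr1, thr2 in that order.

(0, 2, 1)

VC(op1, invoked at 1): no causal predecessors; +1 on thr1 → (0, 1, 0)
VC(op2, invoked at 2): no causal predecessors; +1 on thr0 → (1, 0, 0)
VC(op3, invoked at 5): max of VC(op1)=(0, 1, 0), then +1 on thread thr1 → (0, 2, 0)
VC(op6, invoked at 10): max of VC(op2)=(1, 0, 0), then +1 on thread thr0 → (2, 0, 0)
VC(op4, invoked at 7): max of VC(op3)=(0, 2, 0), then +1 on thread thr2 → (0, 2, 1)
VC(op5, invoked at 9): max of VC(op3)=(0, 2, 0), then +1 on thread thr1 → (0, 3, 0)
target: VC(op4) = (0, 2, 1)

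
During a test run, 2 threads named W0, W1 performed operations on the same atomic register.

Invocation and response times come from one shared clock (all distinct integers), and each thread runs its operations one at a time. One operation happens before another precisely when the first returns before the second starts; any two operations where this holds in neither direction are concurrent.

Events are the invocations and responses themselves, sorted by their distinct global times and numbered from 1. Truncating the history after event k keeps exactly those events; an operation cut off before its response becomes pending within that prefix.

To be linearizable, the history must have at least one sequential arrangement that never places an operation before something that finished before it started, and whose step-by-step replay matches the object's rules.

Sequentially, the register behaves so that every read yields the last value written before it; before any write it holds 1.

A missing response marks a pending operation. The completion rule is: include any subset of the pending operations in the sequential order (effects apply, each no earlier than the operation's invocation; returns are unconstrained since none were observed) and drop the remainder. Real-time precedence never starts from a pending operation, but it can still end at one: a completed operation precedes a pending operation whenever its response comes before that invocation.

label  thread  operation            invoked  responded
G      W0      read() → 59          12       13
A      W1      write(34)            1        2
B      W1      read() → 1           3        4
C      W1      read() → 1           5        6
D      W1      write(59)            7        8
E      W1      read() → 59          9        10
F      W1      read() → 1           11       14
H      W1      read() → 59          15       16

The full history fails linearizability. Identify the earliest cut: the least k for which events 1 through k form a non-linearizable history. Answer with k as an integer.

events 1..3 are still linearizable — one witness is A:
after step 1 (A write(34)): value 34
once event 4 joins (B's response, time 4), exhaustive search finds no witness
take A, B: step 2 already fails, because B read() → 1 cannot occur there

4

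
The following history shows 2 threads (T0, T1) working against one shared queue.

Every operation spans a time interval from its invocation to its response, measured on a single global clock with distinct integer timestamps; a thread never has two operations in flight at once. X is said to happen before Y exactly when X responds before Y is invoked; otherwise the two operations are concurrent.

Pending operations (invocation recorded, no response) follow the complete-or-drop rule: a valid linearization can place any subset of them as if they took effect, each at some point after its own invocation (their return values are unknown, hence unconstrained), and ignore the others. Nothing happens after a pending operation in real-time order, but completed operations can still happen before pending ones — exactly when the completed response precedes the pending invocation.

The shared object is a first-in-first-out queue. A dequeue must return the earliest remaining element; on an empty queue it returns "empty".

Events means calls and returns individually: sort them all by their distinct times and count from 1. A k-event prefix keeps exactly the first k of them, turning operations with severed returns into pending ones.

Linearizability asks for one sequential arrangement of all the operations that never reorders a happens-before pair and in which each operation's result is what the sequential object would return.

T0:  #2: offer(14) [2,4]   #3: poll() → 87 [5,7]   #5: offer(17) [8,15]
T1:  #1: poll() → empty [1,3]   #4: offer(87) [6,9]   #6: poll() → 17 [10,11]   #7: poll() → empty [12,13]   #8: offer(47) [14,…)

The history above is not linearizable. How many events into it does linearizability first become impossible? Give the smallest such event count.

events 1..6 are linearizable; a witness order is #1, #2:
after step 1 (#1 poll() → empty): queue <>
after step 2 (#2 offer(14)): queue <14>
once event 7 joins (#3's response, time 7), exhaustive search finds no witness
every completion of the 1 pending operation (#4) was checked; none linearizes
e.g. #1, #2, #3 (pending dropped): illegal at step 3, since #3 poll() → 87 cannot apply there
e.g. #2, #1, #3 (pending dropped): illegal at step 2, since #1 poll() → empty cannot apply there

7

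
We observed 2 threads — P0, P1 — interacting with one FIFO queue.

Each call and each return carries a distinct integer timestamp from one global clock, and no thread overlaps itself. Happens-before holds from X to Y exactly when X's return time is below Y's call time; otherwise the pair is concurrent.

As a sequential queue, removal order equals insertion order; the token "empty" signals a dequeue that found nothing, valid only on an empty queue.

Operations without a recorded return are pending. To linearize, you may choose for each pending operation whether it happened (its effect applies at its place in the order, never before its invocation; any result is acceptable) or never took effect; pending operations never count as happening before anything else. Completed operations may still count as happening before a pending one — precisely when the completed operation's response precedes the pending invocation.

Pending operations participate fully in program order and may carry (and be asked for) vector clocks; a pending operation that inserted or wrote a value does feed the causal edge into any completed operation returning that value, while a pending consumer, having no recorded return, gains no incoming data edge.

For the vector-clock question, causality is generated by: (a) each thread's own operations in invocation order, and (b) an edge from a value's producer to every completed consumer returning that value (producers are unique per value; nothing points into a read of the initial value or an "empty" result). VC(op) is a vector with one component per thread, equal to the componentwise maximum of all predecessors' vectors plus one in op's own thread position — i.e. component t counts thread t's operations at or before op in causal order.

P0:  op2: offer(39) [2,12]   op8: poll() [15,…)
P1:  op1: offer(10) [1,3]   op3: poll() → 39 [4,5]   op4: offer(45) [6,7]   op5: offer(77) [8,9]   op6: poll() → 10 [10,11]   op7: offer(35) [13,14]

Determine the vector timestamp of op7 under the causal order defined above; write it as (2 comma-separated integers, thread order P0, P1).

(1, 6)

op1 (invocation 1): nothing precedes it; P1's component alone gives (0, 1)
op2 (invocation 2): nothing precedes it; P0's component alone gives (1, 0)
op8, invoked 15, takes VC(op2)=(1, 0) under max, adds 1 for P0 → (2, 0)
op3, invoked 4, takes VC(op1)=(0, 1), VC(op2)=(1, 0) under max, adds 1 for P1 → (1, 2)
op4, invoked 6, takes VC(op3)=(1, 2) under max, adds 1 for P1 → (1, 3)
op5, invoked 8, takes VC(op4)=(1, 3) under max, adds 1 for P1 → (1, 4)
op6, invoked 10, takes VC(op1)=(0, 1), VC(op5)=(1, 4) under max, adds 1 for P1 → (1, 5)
op7, invoked 13, takes VC(op6)=(1, 5) under max, adds 1 for P1 → (1, 6)
target: VC(op7) = (1, 6)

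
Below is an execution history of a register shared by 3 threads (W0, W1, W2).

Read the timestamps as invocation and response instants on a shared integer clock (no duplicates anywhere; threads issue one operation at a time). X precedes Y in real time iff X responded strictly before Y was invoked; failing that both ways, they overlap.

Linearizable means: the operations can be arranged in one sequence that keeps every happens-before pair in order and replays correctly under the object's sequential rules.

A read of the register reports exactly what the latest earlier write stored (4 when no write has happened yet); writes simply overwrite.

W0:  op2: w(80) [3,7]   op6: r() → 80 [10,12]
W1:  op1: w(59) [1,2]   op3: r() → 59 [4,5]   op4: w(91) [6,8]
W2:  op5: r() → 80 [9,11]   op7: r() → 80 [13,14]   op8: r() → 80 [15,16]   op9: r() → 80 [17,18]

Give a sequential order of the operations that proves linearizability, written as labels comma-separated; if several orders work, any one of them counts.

op1, op3, op4, op2, op5, op6, op7, op8, op9

step 1: op1 w(59) — value 59
step 2: op3 r() → 59 — value 59
step 3: op4 w(91) — value 91
step 4: op2 w(80) — value 80
step 5: op5 r() → 80 — value 80
step 6: op6 r() → 80 — value 80
step 7: op7 r() → 80 — value 80
step 8: op8 r() → 80 — value 80
step 9: op9 r() → 80 — value 80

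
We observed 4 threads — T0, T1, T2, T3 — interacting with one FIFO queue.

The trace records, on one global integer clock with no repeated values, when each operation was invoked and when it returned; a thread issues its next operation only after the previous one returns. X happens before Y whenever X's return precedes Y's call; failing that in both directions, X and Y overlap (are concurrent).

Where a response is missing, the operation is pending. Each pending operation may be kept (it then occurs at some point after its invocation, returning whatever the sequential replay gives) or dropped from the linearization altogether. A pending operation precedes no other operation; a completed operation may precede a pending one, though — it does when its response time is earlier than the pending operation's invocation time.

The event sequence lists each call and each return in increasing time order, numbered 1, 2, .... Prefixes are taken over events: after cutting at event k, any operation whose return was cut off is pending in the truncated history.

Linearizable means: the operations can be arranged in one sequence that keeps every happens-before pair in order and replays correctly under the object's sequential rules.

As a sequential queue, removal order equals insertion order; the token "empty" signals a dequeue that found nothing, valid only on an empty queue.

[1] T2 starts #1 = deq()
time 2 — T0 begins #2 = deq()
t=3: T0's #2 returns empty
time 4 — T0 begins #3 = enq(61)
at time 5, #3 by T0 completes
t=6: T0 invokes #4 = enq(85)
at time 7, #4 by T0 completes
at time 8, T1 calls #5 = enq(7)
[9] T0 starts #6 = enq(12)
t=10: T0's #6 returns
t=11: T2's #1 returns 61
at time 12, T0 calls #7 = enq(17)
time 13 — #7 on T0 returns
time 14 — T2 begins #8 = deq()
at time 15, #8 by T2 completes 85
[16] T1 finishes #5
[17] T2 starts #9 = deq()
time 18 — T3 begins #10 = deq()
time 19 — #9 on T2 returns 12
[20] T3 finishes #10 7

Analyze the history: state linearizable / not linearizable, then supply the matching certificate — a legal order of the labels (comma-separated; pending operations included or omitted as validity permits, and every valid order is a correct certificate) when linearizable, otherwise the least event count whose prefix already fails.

linearizable — witness: #2, #3, #1, #4, #5, #6, #7, #8, #10, #9

step 1: #2 deq() → empty — queue <>
step 2: #3 enq(61) — queue <61>
step 3: #1 deq() → 61 — queue <>
step 4: #4 enq(85) — queue <85>
step 5: #5 enq(7) — queue <85,7>
step 6: #6 enq(12) — queue <85,7,12>
step 7: #7 enq(17) — queue <85,7,12,17>
step 8: #8 deq() → 85 — queue <7,12,17>
step 9: #10 deq() → 7 — queue <12,17>
step 10: #9 deq() → 12 — queue <17>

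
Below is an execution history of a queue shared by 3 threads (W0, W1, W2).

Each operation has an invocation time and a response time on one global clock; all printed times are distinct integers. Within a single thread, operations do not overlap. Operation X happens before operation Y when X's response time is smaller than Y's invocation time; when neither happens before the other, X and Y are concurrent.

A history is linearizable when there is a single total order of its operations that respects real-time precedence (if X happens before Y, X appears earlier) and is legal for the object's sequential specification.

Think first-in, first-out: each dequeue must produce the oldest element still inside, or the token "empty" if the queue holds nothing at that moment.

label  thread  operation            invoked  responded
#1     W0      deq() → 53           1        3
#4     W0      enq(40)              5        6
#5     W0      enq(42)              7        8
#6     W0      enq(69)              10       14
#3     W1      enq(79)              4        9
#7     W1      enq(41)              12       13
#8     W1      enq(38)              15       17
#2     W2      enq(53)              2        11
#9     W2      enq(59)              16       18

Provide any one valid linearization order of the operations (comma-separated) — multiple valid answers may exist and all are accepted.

step 1: #2 enq(53) — queue <53>
step 2: #1 deq() → 53 — queue <>
step 3: #3 enq(79) — queue <79>
step 4: #4 enq(40) — queue <79,40>
step 5: #5 enq(42) — queue <79,40,42>
step 6: #6 enq(69) — queue <79,40,42,69>
step 7: #7 enq(41) — queue <79,40,42,69,41>
step 8: #8 enq(38) — queue <79,40,42,69,41,38>
step 9: #9 enq(59) — queue <79,40,42,69,41,38,59>

#2, #1, #3, #4, #5, #6, #7, #8, #9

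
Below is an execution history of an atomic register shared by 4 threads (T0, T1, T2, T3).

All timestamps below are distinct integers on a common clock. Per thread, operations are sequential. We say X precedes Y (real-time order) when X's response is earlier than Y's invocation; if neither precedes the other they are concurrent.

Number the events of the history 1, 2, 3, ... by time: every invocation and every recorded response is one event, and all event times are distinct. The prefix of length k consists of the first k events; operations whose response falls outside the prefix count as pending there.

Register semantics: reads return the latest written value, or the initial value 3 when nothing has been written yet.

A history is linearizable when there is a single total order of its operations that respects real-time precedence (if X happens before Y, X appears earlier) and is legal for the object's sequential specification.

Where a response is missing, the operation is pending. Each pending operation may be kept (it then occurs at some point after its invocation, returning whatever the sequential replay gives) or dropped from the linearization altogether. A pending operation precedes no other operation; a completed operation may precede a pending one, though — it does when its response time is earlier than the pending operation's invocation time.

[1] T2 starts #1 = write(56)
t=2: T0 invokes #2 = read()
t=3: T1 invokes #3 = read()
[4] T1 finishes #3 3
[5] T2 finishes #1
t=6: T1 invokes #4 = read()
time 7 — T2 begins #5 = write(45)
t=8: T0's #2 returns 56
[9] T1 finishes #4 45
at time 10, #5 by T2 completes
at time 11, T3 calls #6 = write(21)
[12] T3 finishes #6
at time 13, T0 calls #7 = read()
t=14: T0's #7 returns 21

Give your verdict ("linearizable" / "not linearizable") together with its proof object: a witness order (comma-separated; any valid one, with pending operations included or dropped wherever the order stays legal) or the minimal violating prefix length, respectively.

linearizable — witness: #3, #1, #2, #5, #4, #6, #7

after step 1 (#3 read() → 3): value 3
after step 2 (#1 write(56)): value 56
after step 3 (#2 read() → 56): value 56
after step 4 (#5 write(45)): value 45
after step 5 (#4 read() → 45): value 45
after step 6 (#6 write(21)): value 21
after step 7 (#7 read() → 21): value 21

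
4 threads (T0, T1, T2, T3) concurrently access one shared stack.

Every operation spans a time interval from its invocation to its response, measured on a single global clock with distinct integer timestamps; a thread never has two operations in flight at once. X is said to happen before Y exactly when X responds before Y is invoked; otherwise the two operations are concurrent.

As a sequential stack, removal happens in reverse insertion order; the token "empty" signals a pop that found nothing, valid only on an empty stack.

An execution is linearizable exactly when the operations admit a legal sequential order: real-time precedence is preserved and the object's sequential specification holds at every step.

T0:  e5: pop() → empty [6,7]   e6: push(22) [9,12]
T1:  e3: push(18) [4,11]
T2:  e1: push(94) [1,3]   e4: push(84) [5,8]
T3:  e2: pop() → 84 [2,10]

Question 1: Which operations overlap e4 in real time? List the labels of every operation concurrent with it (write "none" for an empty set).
e2, e3, e5

concurrent with e4 ([5,8]): every op whose interval crosses 5..8
e1 [1,3]: before
e2 [2,10]: concurrent
e3 [4,11]: concurrent
e5 [6,7]: concurrent
e6 [9,12]: after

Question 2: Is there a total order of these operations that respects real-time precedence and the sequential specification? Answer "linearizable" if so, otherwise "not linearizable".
not linearizable

the violation lands at event 10, e2's response at time 10: events 1..9 linearize, events 1..10 do not
no legal order exists: 8 real-time-consistent candidates over 4 completed stack operations, all rejected
no completion choice of the 2 pending operations (e3, e6) rescues it — every subset was tried
e.g. e1, e2, e4, e5 (pending dropped): illegal at step 2, since e2 pop() → 84 cannot apply there
e.g. e1, e2, e5, e4 (pending dropped): illegal at step 2, since e2 pop() → 84 cannot apply there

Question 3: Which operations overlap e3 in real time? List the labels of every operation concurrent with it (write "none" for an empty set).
e2, e4, e5, e6

e3 runs from 4 to 11; window-overlapping ops are concurrent
e1 [1,3]: before
e2 [2,10]: concurrent
e4 [5,8]: concurrent
e5 [6,7]: concurrent
e6 [9,12]: concurrent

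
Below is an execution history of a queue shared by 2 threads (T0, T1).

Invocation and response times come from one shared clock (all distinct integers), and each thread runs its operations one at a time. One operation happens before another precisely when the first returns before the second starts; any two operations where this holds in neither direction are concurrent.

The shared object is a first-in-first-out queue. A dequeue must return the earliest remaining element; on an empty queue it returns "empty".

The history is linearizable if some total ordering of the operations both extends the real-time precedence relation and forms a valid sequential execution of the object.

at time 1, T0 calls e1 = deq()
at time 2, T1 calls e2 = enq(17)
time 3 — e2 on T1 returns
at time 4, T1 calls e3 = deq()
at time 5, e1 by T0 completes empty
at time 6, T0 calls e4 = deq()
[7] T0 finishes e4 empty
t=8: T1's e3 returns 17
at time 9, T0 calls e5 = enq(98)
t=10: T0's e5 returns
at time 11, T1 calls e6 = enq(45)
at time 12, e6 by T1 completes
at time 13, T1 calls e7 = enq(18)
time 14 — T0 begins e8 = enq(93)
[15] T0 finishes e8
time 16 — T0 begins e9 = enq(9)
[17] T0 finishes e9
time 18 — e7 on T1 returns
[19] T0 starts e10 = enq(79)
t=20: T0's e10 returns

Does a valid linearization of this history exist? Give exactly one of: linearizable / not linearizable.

a witness: e1, e2, e3, e4, e5, e6, e7, e8, e9, e10
step 1: e1 deq() → empty — queue <>
step 2: e2 enq(17) — queue <17>
step 3: e3 deq() → 17 — queue <>
step 4: e4 deq() → empty — queue <>
step 5: e5 enq(98) — queue <98>
step 6: e6 enq(45) — queue <98,45>
step 7: e7 enq(18) — queue <98,45,18>
step 8: e8 enq(93) — queue <98,45,18,93>
step 9: e9 enq(9) — queue <98,45,18,93,9>
step 10: e10 enq(79) — queue <98,45,18,93,9,79>

linearizable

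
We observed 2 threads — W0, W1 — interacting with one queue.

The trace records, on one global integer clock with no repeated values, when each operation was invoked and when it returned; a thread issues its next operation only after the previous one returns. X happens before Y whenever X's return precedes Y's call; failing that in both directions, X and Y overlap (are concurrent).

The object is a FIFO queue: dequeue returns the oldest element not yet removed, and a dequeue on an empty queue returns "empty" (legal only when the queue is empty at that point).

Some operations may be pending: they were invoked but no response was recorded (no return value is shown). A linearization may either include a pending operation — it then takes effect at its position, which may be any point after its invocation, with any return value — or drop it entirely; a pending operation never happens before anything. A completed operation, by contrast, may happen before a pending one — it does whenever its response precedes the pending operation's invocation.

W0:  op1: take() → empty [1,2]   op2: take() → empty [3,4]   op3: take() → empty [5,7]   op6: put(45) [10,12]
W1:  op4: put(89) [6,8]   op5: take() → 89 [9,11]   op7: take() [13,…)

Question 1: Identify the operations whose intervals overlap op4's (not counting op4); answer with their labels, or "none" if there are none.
concurrent with op4 ([6,8]): every op whose interval crosses 6..8
op1 [1,2]: before
op2 [3,4]: before
op3 [5,7]: concurrent
op5 [9,11]: after
op6 [10,12]: after
op7 [13,…): after

op3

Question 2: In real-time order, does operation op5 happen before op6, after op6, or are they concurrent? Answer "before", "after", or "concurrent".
op5 spans [9,11], op6 spans [10,12]
the intervals overlap in both directions

concurrent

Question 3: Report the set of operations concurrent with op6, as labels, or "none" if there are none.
overlap test against op6 [10,12]: concurrent iff the interval meets 10..12
op1 [1,2]: before
op2 [3,4]: before
op3 [5,7]: before
op4 [6,8]: before
op5 [9,11]: concurrent
op7 [13,…): after

op5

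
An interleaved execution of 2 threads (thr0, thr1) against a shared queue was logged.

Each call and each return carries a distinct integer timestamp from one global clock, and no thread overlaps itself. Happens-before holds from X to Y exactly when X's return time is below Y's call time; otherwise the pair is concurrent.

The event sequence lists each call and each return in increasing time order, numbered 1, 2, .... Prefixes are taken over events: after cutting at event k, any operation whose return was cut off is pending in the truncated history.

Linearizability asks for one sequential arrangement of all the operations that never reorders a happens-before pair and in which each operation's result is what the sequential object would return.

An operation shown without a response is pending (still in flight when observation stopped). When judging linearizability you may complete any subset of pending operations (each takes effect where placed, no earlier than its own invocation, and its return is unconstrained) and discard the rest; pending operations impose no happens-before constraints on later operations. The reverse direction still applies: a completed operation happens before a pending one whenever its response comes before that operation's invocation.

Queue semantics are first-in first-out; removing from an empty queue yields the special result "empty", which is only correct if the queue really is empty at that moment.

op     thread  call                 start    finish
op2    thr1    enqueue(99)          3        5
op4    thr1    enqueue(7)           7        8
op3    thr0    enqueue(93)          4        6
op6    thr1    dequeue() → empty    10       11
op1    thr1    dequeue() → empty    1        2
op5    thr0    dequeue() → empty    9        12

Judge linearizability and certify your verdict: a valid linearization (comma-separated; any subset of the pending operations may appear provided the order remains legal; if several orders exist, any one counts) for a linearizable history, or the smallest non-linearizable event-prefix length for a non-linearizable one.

cut after 10 events: linearizable; cut after 11 events (op6 responds, time 11): not linearizable
the 5 completed operations admit 2 real-time orders; each fails the queue replay
every completion of the 1 pending operation (op5) was checked; none linearizes
for example op1, op2, op3, op4, op6 (pending dropped) fails at step 5: op6 dequeue() → empty is not legal there
for example op1, op3, op2, op4, op6 (pending dropped) fails at step 5: op6 dequeue() → empty is not legal there

not linearizable — minimal violating prefix: 11 events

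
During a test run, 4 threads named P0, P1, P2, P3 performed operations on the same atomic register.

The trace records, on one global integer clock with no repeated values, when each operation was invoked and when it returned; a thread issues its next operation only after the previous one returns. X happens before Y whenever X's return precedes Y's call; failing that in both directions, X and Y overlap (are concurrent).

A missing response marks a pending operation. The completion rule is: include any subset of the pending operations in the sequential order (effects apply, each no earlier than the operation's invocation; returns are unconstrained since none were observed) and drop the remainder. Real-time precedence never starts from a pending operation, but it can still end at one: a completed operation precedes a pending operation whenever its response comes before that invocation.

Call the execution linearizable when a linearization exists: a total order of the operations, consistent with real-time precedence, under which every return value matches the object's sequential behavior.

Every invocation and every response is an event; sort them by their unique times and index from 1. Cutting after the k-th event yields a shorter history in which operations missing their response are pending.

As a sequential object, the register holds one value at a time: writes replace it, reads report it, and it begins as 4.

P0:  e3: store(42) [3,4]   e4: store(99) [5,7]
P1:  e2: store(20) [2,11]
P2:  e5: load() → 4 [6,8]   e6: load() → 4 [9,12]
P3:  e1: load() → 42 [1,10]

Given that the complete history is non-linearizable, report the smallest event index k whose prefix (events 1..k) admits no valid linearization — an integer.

a valid linearization of events 1..7 exists, for instance e1, e2, e3, e4:
after step 1 (e1 load() (pending, included)): value 4
after step 2 (e2 store(20) (pending, included)): value 20
after step 3 (e3 store(42)): value 42
after step 4 (e4 store(99)): value 99
at event 8 (e5's time-8 response) nothing linearizes any more
every completion of the 2 pending operations (e1, e2) was checked; none linearizes
e.g. e3, e4, e5 (pending dropped): illegal at step 3, since e5 load() → 4 cannot apply there
e.g. e3, e5, e4 (pending dropped): illegal at step 2, since e5 load() → 4 cannot apply there

8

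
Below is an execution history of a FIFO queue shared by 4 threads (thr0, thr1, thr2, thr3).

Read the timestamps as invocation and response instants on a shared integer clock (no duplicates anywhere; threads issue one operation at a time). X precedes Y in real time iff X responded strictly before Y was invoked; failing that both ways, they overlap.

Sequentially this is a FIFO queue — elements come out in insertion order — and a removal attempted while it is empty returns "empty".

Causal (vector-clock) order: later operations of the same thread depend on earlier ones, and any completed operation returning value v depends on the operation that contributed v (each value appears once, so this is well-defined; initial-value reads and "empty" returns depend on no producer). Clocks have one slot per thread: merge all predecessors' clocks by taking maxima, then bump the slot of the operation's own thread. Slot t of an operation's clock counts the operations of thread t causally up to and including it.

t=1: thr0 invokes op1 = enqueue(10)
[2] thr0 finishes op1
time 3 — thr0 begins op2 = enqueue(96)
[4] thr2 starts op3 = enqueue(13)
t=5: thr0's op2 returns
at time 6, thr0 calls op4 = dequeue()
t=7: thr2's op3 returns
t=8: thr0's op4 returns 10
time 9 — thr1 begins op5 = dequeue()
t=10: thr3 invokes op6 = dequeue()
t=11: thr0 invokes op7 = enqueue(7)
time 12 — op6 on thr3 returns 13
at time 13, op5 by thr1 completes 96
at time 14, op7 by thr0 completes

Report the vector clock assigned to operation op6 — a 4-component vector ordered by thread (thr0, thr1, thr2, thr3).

no predecessors for op3 (invoked 4): thr2 increments from zero → (0, 0, 1, 0)
no predecessors for op1 (invoked 1): thr0 increments from zero → (1, 0, 0, 0)
op6 (invocation 10): componentwise max over VC(op3)=(0, 0, 1, 0), +1 at thr3, giving (0, 0, 1, 1)
op2 (invocation 3): componentwise max over VC(op1)=(1, 0, 0, 0), +1 at thr0, giving (2, 0, 0, 0)
op5 (invocation 9): componentwise max over VC(op2)=(2, 0, 0, 0), +1 at thr1, giving (2, 1, 0, 0)
op4 (invocation 6): componentwise max over VC(op1)=(1, 0, 0, 0), VC(op2)=(2, 0, 0, 0), +1 at thr0, giving (3, 0, 0, 0)
op7 (invocation 11): componentwise max over VC(op4)=(3, 0, 0, 0), +1 at thr0, giving (4, 0, 0, 0)
target: VC(op6) = (0, 0, 1, 1)

(0, 0, 1, 1)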